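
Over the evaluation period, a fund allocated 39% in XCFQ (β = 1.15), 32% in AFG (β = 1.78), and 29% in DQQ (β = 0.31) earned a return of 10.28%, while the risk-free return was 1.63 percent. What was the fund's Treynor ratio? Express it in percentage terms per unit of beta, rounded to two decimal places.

7.81%

β_P = 0.39×1.15 + 0.32×1.78 + 0.29×0.31 = 1.1080
Treynor = (R_P − R_f) / β_P = (10.28% − 1.63%) / 1.1080 = 8.65% / 1.1080 = 7.81%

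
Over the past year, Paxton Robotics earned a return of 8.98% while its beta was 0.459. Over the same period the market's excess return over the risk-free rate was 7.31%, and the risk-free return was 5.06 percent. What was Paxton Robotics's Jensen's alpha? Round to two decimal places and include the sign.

+0.56%

CAPM benchmark = R_f + β(R_m − R_f) = 5.06% + 0.459 × 7.31% = 8.41529%
α = actual − benchmark = 8.98% − 8.41529% = +0.56%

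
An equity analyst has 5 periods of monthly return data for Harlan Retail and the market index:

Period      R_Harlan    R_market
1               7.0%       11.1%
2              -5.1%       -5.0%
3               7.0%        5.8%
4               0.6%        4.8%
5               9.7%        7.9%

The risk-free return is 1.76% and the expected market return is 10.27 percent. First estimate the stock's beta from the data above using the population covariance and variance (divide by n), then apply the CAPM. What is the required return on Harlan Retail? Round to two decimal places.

Mean R_i = (7.0 − 5.1 + 7.0 + 0.6 + 9.7) / 5 = 3.8400%
Mean R_m = (11.1 − 5.0 + 5.8 + 4.8 + 7.9) / 5 = 4.9200%
Σ(R_i − R̄_i)(R_m − R̄_m) = 128.8460  ⇒  Cov = 128.8460 / 5 = 25.7692
Σ(R_m − R̄_m)² = 146.2680  ⇒  Var(R_m) = 146.2680 / 5 = 29.2536
β = Cov / Var(R_m) = 25.7692 / 29.2536 = 0.8809
MRP = 10.27% − 1.76% = 8.51%
E(R) = R_f + β × MRP = 1.76% + 0.8809 × 8.51% = 9.26%

9.26%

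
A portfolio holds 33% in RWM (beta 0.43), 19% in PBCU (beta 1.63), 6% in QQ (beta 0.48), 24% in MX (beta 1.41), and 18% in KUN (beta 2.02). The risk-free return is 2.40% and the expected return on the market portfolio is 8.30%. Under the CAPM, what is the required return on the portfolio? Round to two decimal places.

β_P = Σ w_i β_i = 0.33×0.43 + 0.19×1.63 + 0.06×0.48 + 0.24×1.41 + 0.18×2.02 = 1.1824
MRP = 8.30% − 2.40% = 5.90%
E(R_P) = R_f + β_P × MRP = 2.40% + 1.1824 × 5.90% = 9.38%

9.38%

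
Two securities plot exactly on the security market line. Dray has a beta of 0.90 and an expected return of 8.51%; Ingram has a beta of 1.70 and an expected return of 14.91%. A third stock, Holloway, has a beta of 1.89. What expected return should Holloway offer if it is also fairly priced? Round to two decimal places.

MRP (SML slope) = (14.91% − 8.51%) / (1.70 − 0.90) = 6.40% / 0.80 = 8.0000%
R_f (intercept) = 8.51% − 0.90 × 8.0000% = 1.3100%
E(R_Holloway) = R_f + β × MRP = 1.3100% + 1.89 × 8.0000% = 16.43%

16.43%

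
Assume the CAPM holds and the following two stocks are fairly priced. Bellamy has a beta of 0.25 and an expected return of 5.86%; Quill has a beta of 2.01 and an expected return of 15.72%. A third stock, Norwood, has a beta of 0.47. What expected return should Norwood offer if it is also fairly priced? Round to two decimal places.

7.09%

MRP (SML slope) = (15.72% − 5.86%) / (2.01 − 0.25) = 9.86% / 1.76 = 5.6023%
R_f (intercept) = 5.86% − 0.25 × 5.6023% = 4.4594%
E(R_Norwood) = R_f + β × MRP = 4.4594% + 0.47 × 5.6023% = 7.09%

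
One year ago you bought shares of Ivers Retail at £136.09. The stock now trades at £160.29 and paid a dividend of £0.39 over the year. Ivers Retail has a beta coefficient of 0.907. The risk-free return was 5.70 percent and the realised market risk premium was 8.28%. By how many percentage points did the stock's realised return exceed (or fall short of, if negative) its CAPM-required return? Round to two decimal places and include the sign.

+4.86%

Realised HPR = (P1 + D1 − P0) / P0 = (160.29 + 0.39 − 136.09) / 136.09 = 24.59 / 136.09 = 18.0689%
CAPM required = R_f + β·MRP = 5.70% + 0.907 × 8.28% = 13.20996%
α = realised − required = 18.0689% − 13.20996% = +4.86%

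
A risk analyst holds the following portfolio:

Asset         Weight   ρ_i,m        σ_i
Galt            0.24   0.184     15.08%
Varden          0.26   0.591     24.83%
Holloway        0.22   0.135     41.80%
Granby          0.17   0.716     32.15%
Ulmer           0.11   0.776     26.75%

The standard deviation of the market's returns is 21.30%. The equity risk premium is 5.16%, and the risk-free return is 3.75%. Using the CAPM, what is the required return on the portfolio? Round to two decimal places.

6.64%

β_Galt = 0.184 × 15.08% / 21.30% = 0.1303
β_Varden = 0.591 × 24.83% / 21.30% = 0.6889
β_Holloway = 0.135 × 41.80% / 21.30% = 0.2649
β_Granby = 0.716 × 32.15% / 21.30% = 1.0807
β_Ulmer = 0.776 × 26.75% / 21.30% = 0.9746
β_P = Σ w_i β_i = 0.24×0.1303 + 0.26×0.6889 + 0.22×0.2649 + 0.17×1.0807 + 0.11×0.9746 = 0.5596
E(R_P) = R_f + β_P × MRP = 3.75% + 0.5596 × 5.16% = 6.64%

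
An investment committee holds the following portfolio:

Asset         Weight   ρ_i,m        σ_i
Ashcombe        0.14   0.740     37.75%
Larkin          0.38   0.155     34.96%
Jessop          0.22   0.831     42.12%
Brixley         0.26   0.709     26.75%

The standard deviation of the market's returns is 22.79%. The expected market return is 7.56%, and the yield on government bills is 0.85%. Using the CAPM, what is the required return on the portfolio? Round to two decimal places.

β_Ashcombe = 0.740 × 37.75% / 22.79% = 1.2258
β_Larkin = 0.155 × 34.96% / 22.79% = 0.2378
β_Jessop = 0.831 × 42.12% / 22.79% = 1.5358
β_Brixley = 0.709 × 26.75% / 22.79% = 0.8322
β_P = Σ w_i β_i = 0.14×1.2258 + 0.38×0.2378 + 0.22×1.5358 + 0.26×0.8322 = 0.8162
MRP = 7.56% − 0.85% = 6.71%
E(R_P) = R_f + β_P × MRP = 0.85% + 0.8162 × 6.71% = 6.33%

6.33%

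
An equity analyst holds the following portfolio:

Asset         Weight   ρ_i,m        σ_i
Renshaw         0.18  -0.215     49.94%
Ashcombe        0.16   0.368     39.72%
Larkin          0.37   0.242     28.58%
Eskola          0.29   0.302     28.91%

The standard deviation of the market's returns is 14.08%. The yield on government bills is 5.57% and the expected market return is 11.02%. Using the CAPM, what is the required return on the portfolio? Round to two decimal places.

β_Renshaw = -0.215 × 49.94% / 14.08% = -0.7626
β_Ashcombe = 0.368 × 39.72% / 14.08% = 1.0381
β_Larkin = 0.242 × 28.58% / 14.08% = 0.4912
β_Eskola = 0.302 × 28.91% / 14.08% = 0.6201
β_P = Σ w_i β_i = 0.18×-0.7626 + 0.16×1.0381 + 0.37×0.4912 + 0.29×0.6201 = 0.3904
MRP = 11.02% − 5.57% = 5.45%
E(R_P) = R_f + β_P × MRP = 5.57% + 0.3904 × 5.45% = 7.70%

7.70%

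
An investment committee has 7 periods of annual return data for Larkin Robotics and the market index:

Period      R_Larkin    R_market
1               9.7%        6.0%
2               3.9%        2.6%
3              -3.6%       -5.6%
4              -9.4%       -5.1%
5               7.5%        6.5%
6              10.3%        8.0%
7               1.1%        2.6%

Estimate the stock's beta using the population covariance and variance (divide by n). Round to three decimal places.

1.263

Mean R_i = (9.7 + 3.9 − 3.6 − 9.4 + 7.5 + 10.3 + 1.1) / 7 = 2.7857%
Mean R_m = (6.0 + 2.6 − 5.6 − 5.1 + 6.5 + 8.0 + 2.6) / 7 = 2.1429%
Σ(R_i − R̄_i)(R_m − R̄_m) = 228.6643  ⇒  Cov = 228.6643 / 7 = 32.6663
Σ(R_m − R̄_m)² = 180.9971  ⇒  Var(R_m) = 180.9971 / 7 = 25.8567
β = Cov / Var(R_m) = 32.6663 / 25.8567 = 1.2634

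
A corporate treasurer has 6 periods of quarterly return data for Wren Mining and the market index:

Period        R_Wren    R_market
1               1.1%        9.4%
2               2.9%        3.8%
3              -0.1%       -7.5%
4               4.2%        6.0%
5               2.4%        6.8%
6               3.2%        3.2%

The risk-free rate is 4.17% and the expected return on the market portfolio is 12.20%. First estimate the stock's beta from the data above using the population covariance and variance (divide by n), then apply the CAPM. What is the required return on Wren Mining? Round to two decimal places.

5.30%

Mean R_i = (1.1 + 2.9 − 0.1 + 4.2 + 2.4 + 3.2) / 6 = 2.2833%
Mean R_m = (9.4 + 3.8 − 7.5 + 6.0 + 6.8 + 3.2) / 6 = 3.6167%
Σ(R_i − R̄_i)(R_m − R̄_m) = 24.3217  ⇒  Cov = 24.3217 / 6 = 4.0536
Σ(R_m − R̄_m)² = 173.0483  ⇒  Var(R_m) = 173.0483 / 6 = 28.8414
β = Cov / Var(R_m) = 4.0536 / 28.8414 = 0.1405
MRP = 12.20% − 4.17% = 8.03%
E(R) = R_f + β × MRP = 4.17% + 0.1405 × 8.03% = 5.30%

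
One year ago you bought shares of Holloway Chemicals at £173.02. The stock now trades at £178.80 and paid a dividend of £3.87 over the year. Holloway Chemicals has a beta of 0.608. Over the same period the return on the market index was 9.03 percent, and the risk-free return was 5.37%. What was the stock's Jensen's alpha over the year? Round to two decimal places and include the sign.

-2.02%

Realised HPR = (P1 + D1 − P0) / P0 = (178.80 + 3.87 − 173.02) / 173.02 = 9.65 / 173.02 = 5.5774%
MRP = 9.03% − 5.37% = 3.66%
CAPM required = R_f + β·MRP = 5.37% + 0.608 × 3.66% = 7.59528%
α = realised − required = 5.5774% − 7.59528% = -2.02%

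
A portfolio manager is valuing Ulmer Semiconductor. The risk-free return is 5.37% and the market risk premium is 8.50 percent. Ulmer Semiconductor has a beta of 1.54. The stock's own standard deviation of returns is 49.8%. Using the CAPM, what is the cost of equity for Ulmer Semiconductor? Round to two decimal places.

E(R) = R_f + β × MRP = 5.37% + 1.54 × 8.50% = 18.46%

18.46%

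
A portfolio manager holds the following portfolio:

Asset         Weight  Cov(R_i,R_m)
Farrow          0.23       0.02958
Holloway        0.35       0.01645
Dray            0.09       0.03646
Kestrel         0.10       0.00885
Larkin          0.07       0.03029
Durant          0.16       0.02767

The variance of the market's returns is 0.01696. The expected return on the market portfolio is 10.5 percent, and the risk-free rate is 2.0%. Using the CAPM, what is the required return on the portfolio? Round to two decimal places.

β_Farrow = 0.02958 / 0.01696 = 1.7441
β_Holloway = 0.01645 / 0.01696 = 0.9699
β_Dray = 0.03646 / 0.01696 = 2.1498
β_Kestrel = 0.00885 / 0.01696 = 0.5218
β_Larkin = 0.03029 / 0.01696 = 1.7860
β_Durant = 0.02767 / 0.01696 = 1.6315
β_P = Σ w_i β_i = 0.23×1.7441 + 0.35×0.9699 + 0.09×2.1498 + 0.10×0.5218 + 0.07×1.7860 + 0.16×1.6315 = 1.3723
MRP = 10.5% − 2.0% = 8.50%
E(R_P) = R_f + β_P × MRP = 2.0% + 1.3723 × 8.5% = 13.66%

13.66%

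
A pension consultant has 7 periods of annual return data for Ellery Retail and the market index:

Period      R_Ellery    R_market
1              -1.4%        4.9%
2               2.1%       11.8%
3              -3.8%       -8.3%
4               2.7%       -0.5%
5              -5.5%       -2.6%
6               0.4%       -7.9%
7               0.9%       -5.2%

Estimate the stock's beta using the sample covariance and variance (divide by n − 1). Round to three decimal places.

Mean R_i = (-1.4 + 2.1 − 3.8 + 2.7 − 5.5 + 0.4 + 0.9) / 7 = -0.6571%
Mean R_m = (4.9 + 11.8 − 8.3 − 0.5 − 2.6 − 7.9 − 5.2) / 7 = -1.1143%
Σ(R_i − R̄_i)(R_m − R̄_m) = 49.4443  ⇒  Cov = 49.4443 / 6 = 8.2407
Σ(R_m − R̄_m)² = 319.9086  ⇒  Var(R_m) = 319.9086 / 6 = 53.3181
β = Cov / Var(R_m) = 8.2407 / 53.3181 = 0.1546

0.155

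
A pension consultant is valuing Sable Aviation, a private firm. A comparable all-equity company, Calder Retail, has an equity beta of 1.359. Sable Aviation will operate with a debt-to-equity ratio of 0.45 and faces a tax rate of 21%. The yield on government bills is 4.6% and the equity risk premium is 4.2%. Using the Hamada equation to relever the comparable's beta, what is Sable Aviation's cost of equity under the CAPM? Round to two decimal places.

12.34%

β_L = β_U × [1 + (1 − t)(D/E)] = 1.359 × [1 + (1 − 0.21) × 0.45]
    = 1.359 × [1 + 0.79 × 0.45] = 1.359 × 1.3555 = 1.8421
E(R) = R_f + β_L × MRP = 4.6% + 1.8421 × 4.2% = 12.34%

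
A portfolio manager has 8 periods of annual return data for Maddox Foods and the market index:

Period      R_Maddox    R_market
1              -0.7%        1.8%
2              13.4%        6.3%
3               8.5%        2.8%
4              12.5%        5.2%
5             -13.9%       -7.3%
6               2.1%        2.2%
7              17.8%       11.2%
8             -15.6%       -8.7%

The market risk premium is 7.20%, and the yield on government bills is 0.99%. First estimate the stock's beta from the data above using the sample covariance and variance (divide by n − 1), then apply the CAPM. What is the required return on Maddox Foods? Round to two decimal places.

14.10%

Mean R_i = (-0.7 + 13.4 + 8.5 + 12.5 − 13.9 + 2.1 + 17.8 − 15.6) / 8 = 3.0125%
Mean R_m = (1.8 + 6.3 + 2.8 + 5.2 − 7.3 + 2.2 + 11.2 − 8.7) / 8 = 1.6875%
Σ(R_i − R̄_i)(R_m − R̄_m) = 572.4613  ⇒  Cov = 572.4613 / 7 = 81.7802
Σ(R_m − R̄_m)² = 314.2888  ⇒  Var(R_m) = 314.2888 / 7 = 44.8984
β = Cov / Var(R_m) = 81.7802 / 44.8984 = 1.8215
E(R) = R_f + β × MRP = 0.99% + 1.8215 × 7.20% = 14.10%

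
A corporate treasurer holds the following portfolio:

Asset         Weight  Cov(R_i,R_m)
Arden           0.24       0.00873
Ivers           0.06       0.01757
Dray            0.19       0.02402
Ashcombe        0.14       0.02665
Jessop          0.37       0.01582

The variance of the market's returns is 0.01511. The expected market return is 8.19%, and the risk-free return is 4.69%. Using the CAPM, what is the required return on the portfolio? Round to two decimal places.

8.70%

β_Arden = 0.00873 / 0.01511 = 0.5778
β_Ivers = 0.01757 / 0.01511 = 1.1628
β_Dray = 0.02402 / 0.01511 = 1.5897
β_Ashcombe = 0.02665 / 0.01511 = 1.7637
β_Jessop = 0.01582 / 0.01511 = 1.0470
β_P = Σ w_i β_i = 0.24×0.5778 + 0.06×1.1628 + 0.19×1.5897 + 0.14×1.7637 + 0.37×1.0470 = 1.1448
MRP = 8.19% − 4.69% = 3.50%
E(R_P) = R_f + β_P × MRP = 4.69% + 1.1448 × 3.50% = 8.70%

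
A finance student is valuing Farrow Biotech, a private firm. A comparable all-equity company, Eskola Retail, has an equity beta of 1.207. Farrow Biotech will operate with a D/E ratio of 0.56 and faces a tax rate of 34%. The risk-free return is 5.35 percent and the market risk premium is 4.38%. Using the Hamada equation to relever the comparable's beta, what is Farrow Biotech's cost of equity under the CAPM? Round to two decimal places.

β_L = β_U × [1 + (1 − t)(D/E)] = 1.207 × [1 + (1 − 0.34) × 0.56]
    = 1.207 × [1 + 0.66 × 0.56] = 1.207 × 1.3696 = 1.6531
E(R) = R_f + β_L × MRP = 5.35% + 1.6531 × 4.38% = 12.59%

12.59%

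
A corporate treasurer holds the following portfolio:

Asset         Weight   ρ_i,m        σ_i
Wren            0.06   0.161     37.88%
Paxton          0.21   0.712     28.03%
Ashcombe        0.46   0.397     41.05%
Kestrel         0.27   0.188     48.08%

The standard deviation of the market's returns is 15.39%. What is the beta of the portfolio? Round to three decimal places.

β_Wren = 0.161 × 37.88% / 15.39% = 0.3963
β_Paxton = 0.712 × 28.03% / 15.39% = 1.2968
β_Ashcombe = 0.397 × 41.05% / 15.39% = 1.0589
β_Kestrel = 0.188 × 48.08% / 15.39% = 0.5873
β_P = Σ w_i β_i = 0.06×0.3963 + 0.21×1.2968 + 0.46×1.0589 + 0.27×0.5873 = 0.9418

0.942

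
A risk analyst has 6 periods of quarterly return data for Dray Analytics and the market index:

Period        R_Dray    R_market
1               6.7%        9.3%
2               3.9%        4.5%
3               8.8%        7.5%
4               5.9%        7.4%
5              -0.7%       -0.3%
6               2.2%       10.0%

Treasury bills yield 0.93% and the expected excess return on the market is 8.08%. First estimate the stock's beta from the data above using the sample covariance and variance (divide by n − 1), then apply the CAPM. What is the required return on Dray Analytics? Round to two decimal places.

5.44%

Mean R_i = (6.7 + 3.9 + 8.8 + 5.9 − 0.7 + 2.2) / 6 = 4.4667%
Mean R_m = (9.3 + 4.5 + 7.5 + 7.4 − 0.3 + 10.0) / 6 = 6.4000%
Σ(R_i − R̄_i)(R_m − R̄_m) = 40.2100  ⇒  Cov = 40.2100 / 5 = 8.0420
Σ(R_m − R̄_m)² = 72.0800  ⇒  Var(R_m) = 72.0800 / 5 = 14.4160
β = Cov / Var(R_m) = 8.0420 / 14.4160 = 0.5579
E(R) = R_f + β × MRP = 0.93% + 0.5579 × 8.08% = 5.44%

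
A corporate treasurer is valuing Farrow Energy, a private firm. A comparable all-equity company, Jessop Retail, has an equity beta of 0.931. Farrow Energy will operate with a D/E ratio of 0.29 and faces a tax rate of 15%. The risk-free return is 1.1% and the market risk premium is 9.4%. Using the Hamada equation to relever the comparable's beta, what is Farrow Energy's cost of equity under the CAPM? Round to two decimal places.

12.01%

β_L = β_U × [1 + (1 − t)(D/E)] = 0.931 × [1 + (1 − 0.15) × 0.29]
    = 0.931 × [1 + 0.85 × 0.29] = 0.931 × 1.2465 = 1.1605
E(R) = R_f + β_L × MRP = 1.1% + 1.1605 × 9.4% = 12.01%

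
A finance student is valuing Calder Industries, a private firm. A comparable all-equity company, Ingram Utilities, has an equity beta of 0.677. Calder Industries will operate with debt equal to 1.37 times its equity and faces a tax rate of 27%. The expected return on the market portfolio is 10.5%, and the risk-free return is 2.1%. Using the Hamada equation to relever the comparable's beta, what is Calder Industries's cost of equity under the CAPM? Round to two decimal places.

β_L = β_U × [1 + (1 − t)(D/E)] = 0.677 × [1 + (1 − 0.27) × 1.37]
    = 0.677 × [1 + 0.73 × 1.37] = 0.677 × 2.0001 = 1.3541
MRP = 10.5% − 2.1% = 8.40%
E(R) = R_f + β_L × MRP = 2.1% + 1.3541 × 8.4% = 13.47%

13.47%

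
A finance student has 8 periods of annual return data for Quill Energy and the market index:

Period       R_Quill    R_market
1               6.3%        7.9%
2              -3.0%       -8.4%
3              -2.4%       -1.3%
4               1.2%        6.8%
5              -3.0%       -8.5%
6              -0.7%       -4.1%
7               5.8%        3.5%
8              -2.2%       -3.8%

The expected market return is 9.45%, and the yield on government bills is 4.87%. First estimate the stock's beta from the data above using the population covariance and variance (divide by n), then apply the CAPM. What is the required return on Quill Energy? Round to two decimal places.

7.17%

Mean R_i = (6.3 − 3.0 − 2.4 + 1.2 − 3.0 − 0.7 + 5.8 − 2.2) / 8 = 0.2500%
Mean R_m = (7.9 − 8.4 − 1.3 + 6.8 − 8.5 − 4.1 + 3.5 − 3.8) / 8 = -0.9875%
Σ(R_i − R̄_i)(R_m − R̄_m) = 145.2550  ⇒  Cov = 145.2550 / 8 = 18.1569
Σ(R_m − R̄_m)² = 288.8488  ⇒  Var(R_m) = 288.8488 / 8 = 36.1061
β = Cov / Var(R_m) = 18.1569 / 36.1061 = 0.5029
MRP = 9.45% − 4.87% = 4.58%
E(R) = R_f + β × MRP = 4.87% + 0.5029 × 4.58% = 7.17%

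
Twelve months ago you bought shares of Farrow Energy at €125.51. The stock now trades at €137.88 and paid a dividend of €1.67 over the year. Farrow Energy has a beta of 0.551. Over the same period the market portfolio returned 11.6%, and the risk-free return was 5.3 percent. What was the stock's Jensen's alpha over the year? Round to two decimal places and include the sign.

Realised HPR = (P1 + D1 − P0) / P0 = (137.88 + 1.67 − 125.51) / 125.51 = 14.04 / 125.51 = 11.1864%
MRP = 11.6% − 5.3% = 6.30%
CAPM required = R_f + β·MRP = 5.3% + 0.551 × 6.3% = 8.7713%
α = realised − required = 11.1864% − 8.7713% = +2.42%

+2.42%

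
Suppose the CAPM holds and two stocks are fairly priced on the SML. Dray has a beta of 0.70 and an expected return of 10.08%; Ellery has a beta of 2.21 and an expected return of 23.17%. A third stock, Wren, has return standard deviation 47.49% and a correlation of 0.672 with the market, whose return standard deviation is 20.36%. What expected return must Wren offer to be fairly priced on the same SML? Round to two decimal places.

17.60%

MRP = (23.17% − 10.08%) / (2.21 − 0.70) = 8.6689%
R_f = 10.08% − 0.70 × 8.6689% = 4.0118%
β_Wren = ρ·σ_i/σ_m = 0.672 × 47.49 / 20.36 = 1.5674
E(R_Wren) = R_f + β × MRP = 4.0118% + 1.5674 × 8.6689% = 17.60%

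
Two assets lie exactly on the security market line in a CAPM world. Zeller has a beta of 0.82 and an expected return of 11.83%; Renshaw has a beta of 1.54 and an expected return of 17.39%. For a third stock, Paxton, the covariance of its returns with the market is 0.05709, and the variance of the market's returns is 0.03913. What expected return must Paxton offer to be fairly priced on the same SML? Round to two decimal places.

MRP = (17.39% − 11.83%) / (1.54 − 0.82) = 7.7222%
R_f = 11.83% − 0.82 × 7.7222% = 5.4978%
β_Paxton = Cov / Var(R_m) = 0.05709 / 0.03913 = 1.4590
E(R_Paxton) = R_f + β × MRP = 5.4978% + 1.4590 × 7.7222% = 16.76%

16.76%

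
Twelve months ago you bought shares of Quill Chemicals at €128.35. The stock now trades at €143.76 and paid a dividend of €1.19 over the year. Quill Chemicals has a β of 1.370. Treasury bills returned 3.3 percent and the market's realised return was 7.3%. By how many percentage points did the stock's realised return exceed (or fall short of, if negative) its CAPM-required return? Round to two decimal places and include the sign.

+4.15%

Realised HPR = (P1 + D1 − P0) / P0 = (143.76 + 1.19 − 128.35) / 128.35 = 16.60 / 128.35 = 12.9334%
MRP = 7.3% − 3.3% = 4.00%
CAPM required = R_f + β·MRP = 3.3% + 1.370 × 4.0% = 8.7800%
α = realised − required = 12.9334% − 8.7800% = +4.15%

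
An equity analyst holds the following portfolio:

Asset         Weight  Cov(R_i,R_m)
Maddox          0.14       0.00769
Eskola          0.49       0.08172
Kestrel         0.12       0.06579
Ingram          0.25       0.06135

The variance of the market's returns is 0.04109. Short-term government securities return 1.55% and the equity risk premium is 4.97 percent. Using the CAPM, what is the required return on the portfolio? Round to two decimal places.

9.33%

β_Maddox = 0.00769 / 0.04109 = 0.1872
β_Eskola = 0.08172 / 0.04109 = 1.9888
β_Kestrel = 0.06579 / 0.04109 = 1.6011
β_Ingram = 0.06135 / 0.04109 = 1.4931
β_P = Σ w_i β_i = 0.14×0.1872 + 0.49×1.9888 + 0.12×1.6011 + 0.25×1.4931 = 1.5661
E(R_P) = R_f + β_P × MRP = 1.55% + 1.5661 × 4.97% = 9.33%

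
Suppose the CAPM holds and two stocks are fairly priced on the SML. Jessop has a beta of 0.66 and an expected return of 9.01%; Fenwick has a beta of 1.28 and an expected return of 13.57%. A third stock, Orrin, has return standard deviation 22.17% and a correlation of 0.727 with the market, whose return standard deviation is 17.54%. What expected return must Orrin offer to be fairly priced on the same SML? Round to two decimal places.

MRP = (13.57% − 9.01%) / (1.28 − 0.66) = 7.3548%
R_f = 9.01% − 0.66 × 7.3548% = 4.1558%
β_Orrin = ρ·σ_i/σ_m = 0.727 × 22.17 / 17.54 = 0.9189
E(R_Orrin) = R_f + β × MRP = 4.1558% + 0.9189 × 7.3548% = 10.91%

10.91%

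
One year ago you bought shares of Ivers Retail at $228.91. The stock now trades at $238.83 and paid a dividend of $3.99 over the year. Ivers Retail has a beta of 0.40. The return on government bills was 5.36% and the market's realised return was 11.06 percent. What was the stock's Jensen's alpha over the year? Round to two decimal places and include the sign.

Realised HPR = (P1 + D1 − P0) / P0 = (238.83 + 3.99 − 228.91) / 228.91 = 13.91 / 228.91 = 6.0766%
MRP = 11.06% − 5.36% = 5.70%
CAPM required = R_f + β·MRP = 5.36% + 0.40 × 5.70% = 7.6400%
α = realised − required = 6.0766% − 7.6400% = -1.56%

-1.56%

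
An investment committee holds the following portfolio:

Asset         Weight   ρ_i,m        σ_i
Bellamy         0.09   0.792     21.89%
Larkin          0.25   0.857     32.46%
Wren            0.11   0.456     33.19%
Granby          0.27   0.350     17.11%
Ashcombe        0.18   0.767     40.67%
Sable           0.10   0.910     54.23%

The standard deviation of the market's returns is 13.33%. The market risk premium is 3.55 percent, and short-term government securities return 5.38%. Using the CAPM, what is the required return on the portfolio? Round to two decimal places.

β_Bellamy = 0.792 × 21.89% / 13.33% = 1.3006
β_Larkin = 0.857 × 32.46% / 13.33% = 2.0869
β_Wren = 0.456 × 33.19% / 13.33% = 1.1354
β_Granby = 0.350 × 17.11% / 13.33% = 0.4492
β_Ashcombe = 0.767 × 40.67% / 13.33% = 2.3401
β_Sable = 0.910 × 54.23% / 13.33% = 3.7021
β_P = Σ w_i β_i = 0.09×1.3006 + 0.25×2.0869 + 0.11×1.1354 + 0.27×0.4492 + 0.18×2.3401 + 0.10×3.7021 = 1.6764
E(R_P) = R_f + β_P × MRP = 5.38% + 1.6764 × 3.55% = 11.33%

11.33%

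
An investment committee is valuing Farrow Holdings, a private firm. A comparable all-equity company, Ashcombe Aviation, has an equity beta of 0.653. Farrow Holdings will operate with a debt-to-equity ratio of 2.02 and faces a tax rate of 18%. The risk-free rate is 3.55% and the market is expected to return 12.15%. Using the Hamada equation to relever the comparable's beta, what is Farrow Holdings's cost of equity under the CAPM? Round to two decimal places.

β_L = β_U × [1 + (1 − t)(D/E)] = 0.653 × [1 + (1 − 0.18) × 2.02]
    = 0.653 × [1 + 0.82 × 2.02] = 0.653 × 2.6564 = 1.7346
MRP = 12.15% − 3.55% = 8.60%
E(R) = R_f + β_L × MRP = 3.55% + 1.7346 × 8.60% = 18.47%

18.47%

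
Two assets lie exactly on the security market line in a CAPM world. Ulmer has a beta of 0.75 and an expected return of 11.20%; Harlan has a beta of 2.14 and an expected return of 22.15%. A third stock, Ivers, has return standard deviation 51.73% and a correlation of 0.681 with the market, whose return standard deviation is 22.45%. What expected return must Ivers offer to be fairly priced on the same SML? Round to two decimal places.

MRP = (22.15% − 11.20%) / (2.14 − 0.75) = 7.8777%
R_f = 11.20% − 0.75 × 7.8777% = 5.2917%
β_Ivers = ρ·σ_i/σ_m = 0.681 × 51.73 / 22.45 = 1.5692
E(R_Ivers) = R_f + β × MRP = 5.2917% + 1.5692 × 7.8777% = 17.65%

17.65%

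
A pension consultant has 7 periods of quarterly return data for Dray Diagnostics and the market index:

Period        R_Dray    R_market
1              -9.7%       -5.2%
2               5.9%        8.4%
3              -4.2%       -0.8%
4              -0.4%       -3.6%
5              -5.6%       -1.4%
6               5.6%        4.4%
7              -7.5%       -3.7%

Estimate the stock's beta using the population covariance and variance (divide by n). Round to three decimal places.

1.103

Mean R_i = (-9.7 + 5.9 − 4.2 − 0.4 − 5.6 + 5.6 − 7.5) / 7 = -2.2714%
Mean R_m = (-5.2 + 8.4 − 0.8 − 3.6 − 1.4 + 4.4 − 3.7) / 7 = -0.2714%
Σ(R_i − R̄_i)(R_m − R̄_m) = 160.7143  ⇒  Cov = 160.7143 / 7 = 22.9592
Σ(R_m − R̄_m)² = 145.6943  ⇒  Var(R_m) = 145.6943 / 7 = 20.8135
β = Cov / Var(R_m) = 22.9592 / 20.8135 = 1.1031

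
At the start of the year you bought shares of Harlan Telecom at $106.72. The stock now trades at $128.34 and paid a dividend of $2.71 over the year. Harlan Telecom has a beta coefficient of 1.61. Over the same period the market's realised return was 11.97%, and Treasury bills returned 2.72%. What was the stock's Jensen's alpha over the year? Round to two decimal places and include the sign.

+5.19%

Realised HPR = (P1 + D1 − P0) / P0 = (128.34 + 2.71 − 106.72) / 106.72 = 24.33 / 106.72 = 22.7980%
MRP = 11.97% − 2.72% = 9.25%
CAPM required = R_f + β·MRP = 2.72% + 1.61 × 9.25% = 17.6125%
α = realised − required = 22.7980% − 17.6125% = +5.19%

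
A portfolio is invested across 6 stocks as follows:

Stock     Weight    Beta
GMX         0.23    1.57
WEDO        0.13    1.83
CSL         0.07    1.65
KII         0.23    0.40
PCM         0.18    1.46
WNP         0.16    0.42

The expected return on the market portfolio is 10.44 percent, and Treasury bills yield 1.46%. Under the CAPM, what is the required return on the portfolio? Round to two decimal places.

β_P = Σ w_i β_i = 0.23×1.57 + 0.13×1.83 + 0.07×1.65 + 0.23×0.40 + 0.18×1.46 + 0.16×0.42 = 1.1365
MRP = 10.44% − 1.46% = 8.98%
E(R_P) = R_f + β_P × MRP = 1.46% + 1.1365 × 8.98% = 11.67%

11.67%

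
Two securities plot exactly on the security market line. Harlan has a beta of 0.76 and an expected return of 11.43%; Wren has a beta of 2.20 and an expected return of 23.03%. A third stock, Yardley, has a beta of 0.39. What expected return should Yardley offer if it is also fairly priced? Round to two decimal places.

MRP (SML slope) = (23.03% − 11.43%) / (2.20 − 0.76) = 11.60% / 1.44 = 8.0556%
R_f (intercept) = 11.43% − 0.76 × 8.0556% = 5.3077%
E(R_Yardley) = R_f + β × MRP = 5.3077% + 0.39 × 8.0556% = 8.45%

8.45%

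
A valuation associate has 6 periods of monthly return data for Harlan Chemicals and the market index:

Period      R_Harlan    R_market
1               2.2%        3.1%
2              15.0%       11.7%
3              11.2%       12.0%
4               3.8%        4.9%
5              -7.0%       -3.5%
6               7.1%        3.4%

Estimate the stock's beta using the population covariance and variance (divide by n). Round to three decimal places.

Mean R_i = (2.2 + 15.0 + 11.2 + 3.8 − 7.0 + 7.1) / 6 = 5.3833%
Mean R_m = (3.1 + 11.7 + 12.0 + 4.9 − 3.5 + 3.4) / 6 = 5.2667%
Σ(R_i − R̄_i)(R_m − R̄_m) = 213.8667  ⇒  Cov = 213.8667 / 6 = 35.6445
Σ(R_m − R̄_m)² = 171.8933  ⇒  Var(R_m) = 171.8933 / 6 = 28.6489
β = Cov / Var(R_m) = 35.6445 / 28.6489 = 1.2442

1.244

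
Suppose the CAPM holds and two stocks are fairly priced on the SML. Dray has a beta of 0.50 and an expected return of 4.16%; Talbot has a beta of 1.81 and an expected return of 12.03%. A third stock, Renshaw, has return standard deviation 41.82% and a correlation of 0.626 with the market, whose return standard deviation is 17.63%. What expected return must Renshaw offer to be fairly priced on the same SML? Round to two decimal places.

MRP = (12.03% − 4.16%) / (1.81 − 0.50) = 6.0076%
R_f = 4.16% − 0.50 × 6.0076% = 1.1562%
β_Renshaw = ρ·σ_i/σ_m = 0.626 × 41.82 / 17.63 = 1.4849
E(R_Renshaw) = R_f + β × MRP = 1.1562% + 1.4849 × 6.0076% = 10.08%

10.08%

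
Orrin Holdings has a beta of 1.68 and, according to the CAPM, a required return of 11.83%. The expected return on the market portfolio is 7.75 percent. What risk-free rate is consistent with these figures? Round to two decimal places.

E(R) = R_f + β(E(R_m) − R_f) = R_f(1 − β) + β·E(R_m)
11.83% = R_f × (1 − 1.68) + 1.68 × 7.75%
11.83% = R_f × -0.68 + 13.0200%
R_f = (11.83% − 13.0200%) / -0.68 = 1.75%

1.75%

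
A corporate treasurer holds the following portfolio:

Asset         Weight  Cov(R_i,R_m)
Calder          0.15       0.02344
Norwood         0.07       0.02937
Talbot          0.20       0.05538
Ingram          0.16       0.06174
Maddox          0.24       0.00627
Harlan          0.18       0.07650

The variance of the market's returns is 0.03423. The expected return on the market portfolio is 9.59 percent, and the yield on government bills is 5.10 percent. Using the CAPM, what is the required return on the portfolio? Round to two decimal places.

10.58%

β_Calder = 0.02344 / 0.03423 = 0.6848
β_Norwood = 0.02937 / 0.03423 = 0.8580
β_Talbot = 0.05538 / 0.03423 = 1.6179
β_Ingram = 0.06174 / 0.03423 = 1.8037
β_Maddox = 0.00627 / 0.03423 = 0.1832
β_Harlan = 0.07650 / 0.03423 = 2.2349
β_P = Σ w_i β_i = 0.15×0.6848 + 0.07×0.8580 + 0.20×1.6179 + 0.16×1.8037 + 0.24×0.1832 + 0.18×2.2349 = 1.2212
MRP = 9.59% − 5.10% = 4.49%
E(R_P) = R_f + β_P × MRP = 5.10% + 1.2212 × 4.49% = 10.58%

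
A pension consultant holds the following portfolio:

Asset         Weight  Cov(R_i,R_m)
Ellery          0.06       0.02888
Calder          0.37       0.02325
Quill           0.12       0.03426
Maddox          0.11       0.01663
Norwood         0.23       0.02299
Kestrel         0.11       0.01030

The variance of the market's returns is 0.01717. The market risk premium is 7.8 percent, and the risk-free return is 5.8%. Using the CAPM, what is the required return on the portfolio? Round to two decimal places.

16.11%

β_Ellery = 0.02888 / 0.01717 = 1.6820
β_Calder = 0.02325 / 0.01717 = 1.3541
β_Quill = 0.03426 / 0.01717 = 1.9953
β_Maddox = 0.01663 / 0.01717 = 0.9685
β_Norwood = 0.02299 / 0.01717 = 1.3390
β_Kestrel = 0.01030 / 0.01717 = 0.5999
β_P = Σ w_i β_i = 0.06×1.6820 + 0.37×1.3541 + 0.12×1.9953 + 0.11×0.9685 + 0.23×1.3390 + 0.11×0.5999 = 1.3219
E(R_P) = R_f + β_P × MRP = 5.8% + 1.3219 × 7.8% = 16.11%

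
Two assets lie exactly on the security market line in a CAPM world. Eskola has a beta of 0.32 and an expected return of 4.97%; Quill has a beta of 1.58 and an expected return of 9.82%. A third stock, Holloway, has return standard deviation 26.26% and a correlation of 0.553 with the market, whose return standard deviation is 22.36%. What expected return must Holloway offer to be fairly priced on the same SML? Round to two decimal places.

6.24%

MRP = (9.82% − 4.97%) / (1.58 − 0.32) = 3.8492%
R_f = 4.97% − 0.32 × 3.8492% = 3.7383%
β_Holloway = ρ·σ_i/σ_m = 0.553 × 26.26 / 22.36 = 0.6495
E(R_Holloway) = R_f + β × MRP = 3.7383% + 0.6495 × 3.8492% = 6.24%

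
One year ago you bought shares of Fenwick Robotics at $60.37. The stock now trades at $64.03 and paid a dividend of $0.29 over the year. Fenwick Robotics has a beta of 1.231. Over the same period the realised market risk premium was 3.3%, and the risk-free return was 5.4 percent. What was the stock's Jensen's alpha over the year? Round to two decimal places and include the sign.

Realised HPR = (P1 + D1 − P0) / P0 = (64.03 + 0.29 − 60.37) / 60.37 = 3.95 / 60.37 = 6.5430%
CAPM required = R_f + β·MRP = 5.4% + 1.231 × 3.3% = 9.4623%
α = realised − required = 6.5430% − 9.4623% = -2.92%

-2.92%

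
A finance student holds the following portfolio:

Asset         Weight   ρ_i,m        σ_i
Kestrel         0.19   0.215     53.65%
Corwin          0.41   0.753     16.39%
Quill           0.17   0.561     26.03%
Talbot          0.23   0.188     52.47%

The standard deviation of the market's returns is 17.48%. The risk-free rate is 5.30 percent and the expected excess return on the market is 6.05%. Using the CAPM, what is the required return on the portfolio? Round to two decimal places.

β_Kestrel = 0.215 × 53.65% / 17.48% = 0.6599
β_Corwin = 0.753 × 16.39% / 17.48% = 0.7060
β_Quill = 0.561 × 26.03% / 17.48% = 0.8354
β_Talbot = 0.188 × 52.47% / 17.48% = 0.5643
β_P = Σ w_i β_i = 0.19×0.6599 + 0.41×0.7060 + 0.17×0.8354 + 0.23×0.5643 = 0.6866
E(R_P) = R_f + β_P × MRP = 5.30% + 0.6866 × 6.05% = 9.45%

9.45%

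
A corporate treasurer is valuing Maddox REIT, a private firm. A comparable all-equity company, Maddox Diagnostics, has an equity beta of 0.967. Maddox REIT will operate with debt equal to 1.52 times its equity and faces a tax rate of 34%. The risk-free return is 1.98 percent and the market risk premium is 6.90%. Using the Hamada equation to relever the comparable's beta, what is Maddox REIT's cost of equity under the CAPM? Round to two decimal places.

β_L = β_U × [1 + (1 − t)(D/E)] = 0.967 × [1 + (1 − 0.34) × 1.52]
    = 0.967 × [1 + 0.66 × 1.52] = 0.967 × 2.0032 = 1.9371
E(R) = R_f + β_L × MRP = 1.98% + 1.9371 × 6.90% = 15.35%

15.35%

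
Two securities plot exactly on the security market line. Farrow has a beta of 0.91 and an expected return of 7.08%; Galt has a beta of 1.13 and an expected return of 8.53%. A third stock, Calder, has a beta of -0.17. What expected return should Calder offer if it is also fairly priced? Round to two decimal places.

MRP (SML slope) = (8.53% − 7.08%) / (1.13 − 0.91) = 1.45% / 0.22 = 6.5909%
R_f (intercept) = 7.08% − 0.91 × 6.5909% = 1.0823%
E(R_Calder) = R_f + β × MRP = 1.0823% + -0.17 × 6.5909% = -0.04%

-0.04%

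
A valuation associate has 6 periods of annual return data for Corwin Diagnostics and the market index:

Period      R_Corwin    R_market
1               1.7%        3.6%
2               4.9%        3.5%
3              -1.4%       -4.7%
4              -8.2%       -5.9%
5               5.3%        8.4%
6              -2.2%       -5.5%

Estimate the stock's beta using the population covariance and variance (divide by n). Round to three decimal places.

Mean R_i = (1.7 + 4.9 − 1.4 − 8.2 + 5.3 − 2.2) / 6 = 0.0167%
Mean R_m = (3.6 + 3.5 − 4.7 − 5.9 + 8.4 − 5.5) / 6 = -0.1000%
Σ(R_i − R̄_i)(R_m − R̄_m) = 134.8600  ⇒  Cov = 134.8600 / 6 = 22.4767
Σ(R_m − R̄_m)² = 182.8600  ⇒  Var(R_m) = 182.8600 / 6 = 30.4767
β = Cov / Var(R_m) = 22.4767 / 30.4767 = 0.7375

0.738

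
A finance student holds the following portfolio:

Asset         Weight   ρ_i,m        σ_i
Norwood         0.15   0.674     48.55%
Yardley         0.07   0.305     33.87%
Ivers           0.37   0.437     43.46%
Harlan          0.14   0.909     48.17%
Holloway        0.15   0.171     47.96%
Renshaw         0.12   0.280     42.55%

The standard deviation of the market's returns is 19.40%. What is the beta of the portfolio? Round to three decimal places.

β_Norwood = 0.674 × 48.55% / 19.40% = 1.6867
β_Yardley = 0.305 × 33.87% / 19.40% = 0.5325
β_Ivers = 0.437 × 43.46% / 19.40% = 0.9790
β_Harlan = 0.909 × 48.17% / 19.40% = 2.2570
β_Holloway = 0.171 × 47.96% / 19.40% = 0.4227
β_Renshaw = 0.280 × 42.55% / 19.40% = 0.6141
β_P = Σ w_i β_i = 0.15×1.6867 + 0.07×0.5325 + 0.37×0.9790 + 0.14×2.2570 + 0.15×0.4227 + 0.12×0.6141 = 1.1056

1.106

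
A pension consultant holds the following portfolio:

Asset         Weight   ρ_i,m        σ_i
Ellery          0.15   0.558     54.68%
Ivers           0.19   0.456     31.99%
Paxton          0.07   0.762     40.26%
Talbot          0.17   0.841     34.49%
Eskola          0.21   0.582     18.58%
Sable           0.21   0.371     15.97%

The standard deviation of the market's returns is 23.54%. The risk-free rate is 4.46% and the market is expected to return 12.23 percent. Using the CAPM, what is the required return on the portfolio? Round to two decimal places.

β_Ellery = 0.558 × 54.68% / 23.54% = 1.2962
β_Ivers = 0.456 × 31.99% / 23.54% = 0.6197
β_Paxton = 0.762 × 40.26% / 23.54% = 1.3032
β_Talbot = 0.841 × 34.49% / 23.54% = 1.2322
β_Eskola = 0.582 × 18.58% / 23.54% = 0.4594
β_Sable = 0.371 × 15.97% / 23.54% = 0.2517
β_P = Σ w_i β_i = 0.15×1.2962 + 0.19×0.6197 + 0.07×1.3032 + 0.17×1.2322 + 0.21×0.4594 + 0.21×0.2517 = 0.7622
MRP = 12.23% − 4.46% = 7.77%
E(R_P) = R_f + β_P × MRP = 4.46% + 0.7622 × 7.77% = 10.38%

10.38%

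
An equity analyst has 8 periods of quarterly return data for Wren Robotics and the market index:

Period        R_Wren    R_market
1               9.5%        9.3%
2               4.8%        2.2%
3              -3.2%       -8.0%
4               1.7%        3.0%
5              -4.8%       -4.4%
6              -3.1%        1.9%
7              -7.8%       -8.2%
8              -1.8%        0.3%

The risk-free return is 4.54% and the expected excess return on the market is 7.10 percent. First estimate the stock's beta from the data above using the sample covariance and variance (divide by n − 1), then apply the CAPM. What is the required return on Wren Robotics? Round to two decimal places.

Mean R_i = (9.5 + 4.8 − 3.2 + 1.7 − 4.8 − 3.1 − 7.8 − 1.8) / 8 = -0.5875%
Mean R_m = (9.3 + 2.2 − 8.0 + 3.0 − 4.4 + 1.9 − 8.2 + 0.3) / 8 = -0.4875%
Σ(R_i − R̄_i)(R_m − R̄_m) = 205.9688  ⇒  Cov = 205.9688 / 7 = 29.4241
Σ(R_m − R̄_m)² = 252.7288  ⇒  Var(R_m) = 252.7288 / 7 = 36.1041
β = Cov / Var(R_m) = 29.4241 / 36.1041 = 0.8150
E(R) = R_f + β × MRP = 4.54% + 0.8150 × 7.10% = 10.33%

10.33%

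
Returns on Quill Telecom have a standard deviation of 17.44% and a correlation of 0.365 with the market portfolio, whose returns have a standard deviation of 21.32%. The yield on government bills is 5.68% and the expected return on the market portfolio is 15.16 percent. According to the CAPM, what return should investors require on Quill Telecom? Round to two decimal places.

β = ρ × σ_i / σ_m = 0.365 × 17.44% / 21.32% = 0.2986
MRP = 15.16% − 5.68% = 9.48%
E(R) = 5.68% + 0.2986 × 9.48% = 8.51%

8.51%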